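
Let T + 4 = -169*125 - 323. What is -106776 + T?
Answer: -128228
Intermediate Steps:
T = -21452 (T = -4 + (-169*125 - 323) = -4 + (-21125 - 323) = -4 - 21448 = -21452)
-106776 + T = -106776 - 21452 = -128228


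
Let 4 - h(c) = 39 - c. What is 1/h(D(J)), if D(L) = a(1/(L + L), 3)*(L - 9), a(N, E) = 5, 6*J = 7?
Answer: -6/445 ≈ -0.013483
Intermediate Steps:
J = 7/6 (J = (1/6)*7 = 7/6 ≈ 1.1667)
D(L) = -45 + 5*L (D(L) = 5*(L - 9) = 5*(-9 + L) = -45 + 5*L)
h(c) = -35 + c (h(c) = 4 - (39 - c) = 4 + (-39 + c) = -35 + c)
1/h(D(J)) = 1/(-35 + (-45 + 5*(7/6))) = 1/(-35 + (-45 + 35/6)) = 1/(-35 - 235/6) = 1/(-445/6) = -6/445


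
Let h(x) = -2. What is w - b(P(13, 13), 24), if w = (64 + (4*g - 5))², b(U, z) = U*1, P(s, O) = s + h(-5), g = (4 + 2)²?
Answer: 41198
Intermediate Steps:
g = 36 (g = 6² = 36)
P(s, O) = -2 + s (P(s, O) = s - 2 = -2 + s)
b(U, z) = U
w = 41209 (w = (64 + (4*36 - 5))² = (64 + (144 - 5))² = (64 + 139)² = 203² = 41209)
w - b(P(13, 13), 24) = 41209 - (-2 + 13) = 41209 - 1*11 = 41209 - 11 = 41198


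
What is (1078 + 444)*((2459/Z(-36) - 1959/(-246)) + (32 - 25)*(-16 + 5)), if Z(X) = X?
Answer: -154267637/738 ≈ -2.0903e+5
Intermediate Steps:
(1078 + 444)*((2459/Z(-36) - 1959/(-246)) + (32 - 25)*(-16 + 5)) = (1078 + 444)*((2459/(-36) - 1959/(-246)) + (32 - 25)*(-16 + 5)) = 1522*((2459*(-1/36) - 1959*(-1/246)) + 7*(-11)) = 1522*((-2459/36 + 653/82) - 77) = 1522*(-89065/1476 - 77) = 1522*(-202717/1476) = -154267637/738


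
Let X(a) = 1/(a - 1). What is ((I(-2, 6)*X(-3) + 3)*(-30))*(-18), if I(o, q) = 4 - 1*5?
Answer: 1755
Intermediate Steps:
X(a) = 1/(-1 + a)
I(o, q) = -1 (I(o, q) = 4 - 5 = -1)
((I(-2, 6)*X(-3) + 3)*(-30))*(-18) = ((-1/(-1 - 3) + 3)*(-30))*(-18) = ((-1/(-4) + 3)*(-30))*(-18) = ((-1*(-1/4) + 3)*(-30))*(-18) = ((1/4 + 3)*(-30))*(-18) = ((13/4)*(-30))*(-18) = -195/2*(-18) = 1755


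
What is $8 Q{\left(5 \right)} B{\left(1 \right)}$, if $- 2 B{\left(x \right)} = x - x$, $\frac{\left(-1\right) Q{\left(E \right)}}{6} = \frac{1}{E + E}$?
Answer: $0$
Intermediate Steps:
$Q{\left(E \right)} = - \frac{3}{E}$ ($Q{\left(E \right)} = - \frac{6}{E + E} = - \frac{6}{2 E} = - 6 \frac{1}{2 E} = - \frac{3}{E}$)
$B{\left(x \right)} = 0$ ($B{\left(x \right)} = - \frac{x - x}{2} = \left(- \frac{1}{2}\right) 0 = 0$)
$8 Q{\left(5 \right)} B{\left(1 \right)} = 8 \left(- \frac{3}{5}\right) 0 = \left(- \frac{24}{5}\right) 0 = 0$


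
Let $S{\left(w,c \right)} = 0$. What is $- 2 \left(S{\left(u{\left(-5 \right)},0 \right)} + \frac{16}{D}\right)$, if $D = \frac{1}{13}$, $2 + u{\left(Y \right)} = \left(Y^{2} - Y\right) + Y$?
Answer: $-416$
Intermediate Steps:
$u{\left(Y \right)} = -2 + Y^{2}$ ($u{\left(Y \right)} = -2 + \left(\left(Y^{2} - Y\right) + Y\right) = -2 + Y^{2}$)
$D = \frac{1}{13} \approx 0.076923$
$- 2 \left(S{\left(u{\left(-5 \right)},0 \right)} + \frac{16}{D}\right) = - 2 \left(0 + 16 \frac{1}{\frac{1}{13}}\right) = - 2 \left(0 + 16 \cdot 13\right) = - 2 \left(0 + 208\right) = \left(-2\right) 208 = -416$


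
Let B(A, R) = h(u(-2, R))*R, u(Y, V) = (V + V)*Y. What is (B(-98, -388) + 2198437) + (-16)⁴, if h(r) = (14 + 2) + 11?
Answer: 2253497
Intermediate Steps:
u(Y, V) = 2*V*Y (u(Y, V) = (2*V)*Y = 2*V*Y)
h(r) = 27 (h(r) = 16 + 11 = 27)
B(A, R) = 27*R
(B(-98, -388) + 2198437) + (-16)⁴ = (27*(-388) + 2198437) + (-16)⁴ = (-10476 + 2198437) + 65536 = 2187961 + 65536 = 2253497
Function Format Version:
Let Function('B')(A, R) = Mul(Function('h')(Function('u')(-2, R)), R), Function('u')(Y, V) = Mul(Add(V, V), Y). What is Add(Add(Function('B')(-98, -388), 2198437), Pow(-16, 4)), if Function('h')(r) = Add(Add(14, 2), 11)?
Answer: 2253497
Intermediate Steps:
Function('u')(Y, V) = Mul(2, V, Y) (Function('u')(Y, V) = Mul(Mul(2, V), Y) = Mul(2, V, Y))
Function('h')(r) = 27 (Function('h')(r) = Add(16, 11) = 27)
Function('B')(A, R) = Mul(27, R)
Add(Add(Function('B')(-98, -388), 2198437), Pow(-16, 4)) = Add(Add(Mul(27, -388), 2198437), Pow(-16, 4)) = Add(Add(-10476, 2198437), 65536) = Add(2187961, 65536) = 2253497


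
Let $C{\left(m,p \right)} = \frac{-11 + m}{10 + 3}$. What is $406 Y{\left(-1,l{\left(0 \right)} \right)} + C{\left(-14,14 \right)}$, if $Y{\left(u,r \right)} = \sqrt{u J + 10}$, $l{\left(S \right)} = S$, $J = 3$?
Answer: $- \frac{25}{13} + 406 \sqrt{7} \approx 1072.3$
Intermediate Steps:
$C{\left(m,p \right)} = - \frac{11}{13} + \frac{m}{13}$ ($C{\left(m,p \right)} = \frac{-11 + m}{13} = \left(-11 + m\right) \frac{1}{13} = - \frac{11}{13} + \frac{m}{13}$)
$Y{\left(u,r \right)} = \sqrt{10 + 3 u}$ ($Y{\left(u,r \right)} = \sqrt{u 3 + 10} = \sqrt{3 u + 10} = \sqrt{10 + 3 u}$)
$406 Y{\left(-1,l{\left(0 \right)} \right)} + C{\left(-14,14 \right)} = 406 \sqrt{10 + 3 \left(-1\right)} + \left(- \frac{11}{13} + \frac{1}{13} \left(-14\right)\right) = 406 \sqrt{10 - 3} - \frac{25}{13} = 406 \sqrt{7} - \frac{25}{13} = - \frac{25}{13} + 406 \sqrt{7}$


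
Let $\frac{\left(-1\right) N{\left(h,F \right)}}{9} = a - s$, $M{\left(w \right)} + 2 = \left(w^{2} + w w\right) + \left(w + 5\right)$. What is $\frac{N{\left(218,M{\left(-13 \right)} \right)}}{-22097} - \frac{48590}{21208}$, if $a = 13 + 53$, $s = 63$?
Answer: $- \frac{536560307}{234316588} \approx -2.2899$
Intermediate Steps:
$M{\left(w \right)} = 3 + w + 2 w^{2}$ ($M{\left(w \right)} = -2 + \left(\left(w^{2} + w w\right) + \left(w + 5\right)\right) = -2 + \left(\left(w^{2} + w^{2}\right) + \left(5 + w\right)\right) = -2 + \left(2 w^{2} + \left(5 + w\right)\right) = -2 + \left(5 + w + 2 w^{2}\right) = 3 + w + 2 w^{2}$)
$a = 66$
$N{\left(h,F \right)} = -27$ ($N{\left(h,F \right)} = - 9 \left(66 - 63\right) = \left(-9\right) 3 = -27$)
$\frac{N{\left(218,M{\left(-13 \right)} \right)}}{-22097} - \frac{48590}{21208} = - \frac{27}{-22097} - \frac{48590}{21208} = \left(-27\right) \left(- \frac{1}{22097}\right) - \frac{24295}{10604} = \frac{27}{22097} - \frac{24295}{10604} = - \frac{536560307}{234316588}$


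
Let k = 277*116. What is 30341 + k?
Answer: 62473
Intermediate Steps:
k = 32132
30341 + k = 30341 + 32132 = 62473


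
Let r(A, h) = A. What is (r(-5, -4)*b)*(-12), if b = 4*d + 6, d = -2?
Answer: -120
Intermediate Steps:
b = -2 (b = 4*(-2) + 6 = -8 + 6 = -2)
(r(-5, -4)*b)*(-12) = -5*(-2)*(-12) = 10*(-12) = -120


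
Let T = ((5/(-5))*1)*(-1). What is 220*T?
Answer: 220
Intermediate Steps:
T = 1 (T = ((5*(-1/5))*1)*(-1) = -1*1*(-1) = -1*(-1) = 1)
220*T = 220*1 = 220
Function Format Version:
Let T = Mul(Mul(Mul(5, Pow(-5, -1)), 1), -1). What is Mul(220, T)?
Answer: 220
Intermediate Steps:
T = 1 (T = Mul(Mul(Mul(5, Rational(-1, 5)), 1), -1) = Mul(Mul(-1, 1), -1) = Mul(-1, -1) = 1)
Mul(220, T) = Mul(220, 1) = 220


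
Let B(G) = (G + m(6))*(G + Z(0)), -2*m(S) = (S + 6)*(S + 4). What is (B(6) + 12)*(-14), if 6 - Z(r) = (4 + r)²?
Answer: -3192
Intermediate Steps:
m(S) = -(4 + S)*(6 + S)/2 (m(S) = -(S + 6)*(S + 4)/2 = -(6 + S)*(4 + S)/2 = -(4 + S)*(6 + S)/2)
Z(r) = 6 - (4 + r)²
B(G) = (-60 + G)*(-10 + G) (B(G) = (G + (-12 - 5*6 - ½*6²))*(G + (6 - (4 + 0)²)) = (G + (-12 - 30 - ½*36))*(G + (6 - 1*4²)) = (G + (-12 - 30 - 18))*(G + (6 - 1*16)) = (G - 60)*(G + (6 - 16)) = (-60 + G)*(G - 10) = (-60 + G)*(-10 + G))
(B(6) + 12)*(-14) = ((600 + 6² - 70*6) + 12)*(-14) = ((600 + 36 - 420) + 12)*(-14) = (216 + 12)*(-14) = 228*(-14) = -3192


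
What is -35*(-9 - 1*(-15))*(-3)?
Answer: 630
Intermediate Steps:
-35*(-9 - 1*(-15))*(-3) = -35*(-9 + 15)*(-3) = -35*6*(-3) = -210*(-3) = 630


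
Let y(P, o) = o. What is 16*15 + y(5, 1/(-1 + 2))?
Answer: 241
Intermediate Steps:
16*15 + y(5, 1/(-1 + 2)) = 16*15 + 1/(-1 + 2) = 240 + 1/1 = 240 + 1 = 241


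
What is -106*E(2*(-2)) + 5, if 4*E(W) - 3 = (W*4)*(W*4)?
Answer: -13717/2 ≈ -6858.5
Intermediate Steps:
E(W) = ¾ + 4*W² (E(W) = ¾ + ((W*4)*(W*4))/4 = ¾ + ((4*W)*(4*W))/4 = ¾ + (16*W²)/4 = ¾ + 4*W²)
-106*E(2*(-2)) + 5 = -106*(¾ + 4*(2*(-2))²) + 5 = -106*(¾ + 4*(-4)²) + 5 = -106*(¾ + 4*16) + 5 = -106*(¾ + 64) + 5 = -106*259/4 + 5 = -13727/2 + 5 = -13717/2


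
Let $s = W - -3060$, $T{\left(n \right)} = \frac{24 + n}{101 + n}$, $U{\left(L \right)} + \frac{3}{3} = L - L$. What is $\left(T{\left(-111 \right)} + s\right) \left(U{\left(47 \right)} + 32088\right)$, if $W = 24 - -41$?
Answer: $\frac{1005510319}{10} \approx 1.0055 \cdot 10^{8}$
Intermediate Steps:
$U{\left(L \right)} = -1$ ($U{\left(L \right)} = -1 + \left(L - L\right) = -1 + 0 = -1$)
$T{\left(n \right)} = \frac{24 + n}{101 + n}$
$W = 65$ ($W = 24 + 41 = 65$)
$s = 3125$ ($s = 65 - -3060 = 65 + 3060 = 3125$)
$\left(T{\left(-111 \right)} + s\right) \left(U{\left(47 \right)} + 32088\right) = \left(\frac{24 - 111}{101 - 111} + 3125\right) \left(-1 + 32088\right) = \left(\frac{1}{-10} \left(-87\right) + 3125\right) 32087 = \left(\left(- \frac{1}{10}\right) \left(-87\right) + 3125\right) 32087 = \left(\frac{87}{10} + 3125\right) 32087 = \frac{31337}{10} \cdot 32087 = \frac{1005510319}{10}$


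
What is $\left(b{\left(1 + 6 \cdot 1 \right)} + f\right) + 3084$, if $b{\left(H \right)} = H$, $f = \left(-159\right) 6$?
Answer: $2137$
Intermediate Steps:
$f = -954$
$\left(b{\left(1 + 6 \cdot 1 \right)} + f\right) + 3084 = \left(\left(1 + 6 \cdot 1\right) - 954\right) + 3084 = \left(\left(1 + 6\right) - 954\right) + 3084 = \left(7 - 954\right) + 3084 = -947 + 3084 = 2137$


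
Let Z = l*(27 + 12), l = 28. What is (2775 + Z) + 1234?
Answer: 5101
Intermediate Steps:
Z = 1092 (Z = 28*(27 + 12) = 28*39 = 1092)
(2775 + Z) + 1234 = (2775 + 1092) + 1234 = 3867 + 1234 = 5101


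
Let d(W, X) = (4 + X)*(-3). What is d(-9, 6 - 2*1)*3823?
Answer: -91752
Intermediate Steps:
d(W, X) = -12 - 3*X
d(-9, 6 - 2*1)*3823 = (-12 - 3*(6 - 2*1))*3823 = (-12 - 3*(6 - 2))*3823 = (-12 - 3*4)*3823 = (-12 - 12)*3823 = -24*3823 = -91752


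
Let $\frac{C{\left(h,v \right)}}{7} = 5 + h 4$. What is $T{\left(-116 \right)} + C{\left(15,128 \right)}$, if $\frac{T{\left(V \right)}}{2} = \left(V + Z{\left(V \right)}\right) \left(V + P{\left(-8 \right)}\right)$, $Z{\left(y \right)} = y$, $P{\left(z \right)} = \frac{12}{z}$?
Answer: $54975$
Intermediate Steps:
$C{\left(h,v \right)} = 35 + 28 h$ ($C{\left(h,v \right)} = 7 \left(5 + h 4\right) = 7 \left(5 + 4 h\right) = 35 + 28 h$)
$T{\left(V \right)} = 4 V \left(- \frac{3}{2} + V\right)$ ($T{\left(V \right)} = 2 \left(V + V\right) \left(V + \frac{12}{-8}\right) = 2 \cdot 2 V \left(V + 12 \left(- \frac{1}{8}\right)\right) = 2 \cdot 2 V \left(V - \frac{3}{2}\right) = 2 \cdot 2 V \left(- \frac{3}{2} + V\right) = 4 V \left(- \frac{3}{2} + V\right)$)
$T{\left(-116 \right)} + C{\left(15,128 \right)} = 2 \left(-116\right) \left(-3 + 2 \left(-116\right)\right) + \left(35 + 28 \cdot 15\right) = 2 \left(-116\right) \left(-3 - 232\right) + \left(35 + 420\right) = 2 \left(-116\right) \left(-235\right) + 455 = 54520 + 455 = 54975$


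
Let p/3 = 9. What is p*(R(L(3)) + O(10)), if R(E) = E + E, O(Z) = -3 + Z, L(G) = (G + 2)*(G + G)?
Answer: 1809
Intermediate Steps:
L(G) = 2*G*(2 + G) (L(G) = (2 + G)*(2*G) = 2*G*(2 + G))
R(E) = 2*E
p = 27 (p = 3*9 = 27)
p*(R(L(3)) + O(10)) = 27*(2*(2*3*(2 + 3)) + (-3 + 10)) = 27*(2*(2*3*5) + 7) = 27*(2*30 + 7) = 27*(60 + 7) = 27*67 = 1809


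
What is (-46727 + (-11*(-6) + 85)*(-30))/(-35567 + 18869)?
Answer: 51257/16698 ≈ 3.0696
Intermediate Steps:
(-46727 + (-11*(-6) + 85)*(-30))/(-35567 + 18869) = (-46727 + (66 + 85)*(-30))/(-16698) = (-46727 + 151*(-30))*(-1/16698) = (-46727 - 4530)*(-1/16698) = -51257*(-1/16698) = 51257/16698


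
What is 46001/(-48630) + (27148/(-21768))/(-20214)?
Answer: -843331833463/891587185740 ≈ -0.94588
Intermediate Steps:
46001/(-48630) + (27148/(-21768))/(-20214) = 46001*(-1/48630) + (27148*(-1/21768))*(-1/20214) = -46001/48630 - 6787/5442*(-1/20214) = -46001/48630 + 6787/110004588 = -843331833463/891587185740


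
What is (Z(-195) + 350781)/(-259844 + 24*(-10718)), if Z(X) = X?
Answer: -175293/258538 ≈ -0.67802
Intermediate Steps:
(Z(-195) + 350781)/(-259844 + 24*(-10718)) = (-195 + 350781)/(-259844 + 24*(-10718)) = 350586/(-259844 - 257232) = 350586/(-517076) = 350586*(-1/517076) = -175293/258538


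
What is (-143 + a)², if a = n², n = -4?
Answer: 16129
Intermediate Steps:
a = 16 (a = (-4)² = 16)
(-143 + a)² = (-143 + 16)² = (-127)² = 16129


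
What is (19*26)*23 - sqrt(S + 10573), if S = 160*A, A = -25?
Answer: 11362 - sqrt(6573) ≈ 11281.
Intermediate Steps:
S = -4000 (S = 160*(-25) = -4000)
(19*26)*23 - sqrt(S + 10573) = (19*26)*23 - sqrt(-4000 + 10573) = 494*23 - sqrt(6573) = 11362 - sqrt(6573)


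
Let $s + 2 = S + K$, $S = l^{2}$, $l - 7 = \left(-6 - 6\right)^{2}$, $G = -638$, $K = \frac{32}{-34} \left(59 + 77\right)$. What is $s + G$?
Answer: $22033$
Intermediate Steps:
$K = -128$ ($K = 32 \left(- \frac{1}{34}\right) 136 = \left(- \frac{16}{17}\right) 136 = -128$)
$l = 151$ ($l = 7 + \left(-6 - 6\right)^{2} = 7 + \left(-12\right)^{2} = 7 + 144 = 151$)
$S = 22801$ ($S = 151^{2} = 22801$)
$s = 22671$ ($s = -2 + \left(22801 - 128\right) = -2 + 22673 = 22671$)
$s + G = 22671 - 638 = 22033$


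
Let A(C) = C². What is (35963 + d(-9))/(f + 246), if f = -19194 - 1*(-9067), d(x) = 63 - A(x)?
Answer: -35945/9881 ≈ -3.6378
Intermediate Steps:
d(x) = 63 - x²
f = -10127 (f = -19194 + 9067 = -10127)
(35963 + d(-9))/(f + 246) = (35963 + (63 - 1*(-9)²))/(-10127 + 246) = (35963 + (63 - 1*81))/(-9881) = (35963 + (63 - 81))*(-1/9881) = (35963 - 18)*(-1/9881) = 35945*(-1/9881) = -35945/9881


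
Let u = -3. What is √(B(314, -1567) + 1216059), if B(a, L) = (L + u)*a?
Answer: √723079 ≈ 850.34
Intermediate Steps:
B(a, L) = a*(-3 + L) (B(a, L) = (L - 3)*a = (-3 + L)*a = a*(-3 + L))
√(B(314, -1567) + 1216059) = √(314*(-3 - 1567) + 1216059) = √(314*(-1570) + 1216059) = √(-492980 + 1216059) = √723079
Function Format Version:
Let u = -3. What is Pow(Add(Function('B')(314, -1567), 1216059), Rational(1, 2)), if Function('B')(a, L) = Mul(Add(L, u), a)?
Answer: Pow(723079, Rational(1, 2)) ≈ 850.34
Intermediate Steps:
Function('B')(a, L) = Mul(a, Add(-3, L)) (Function('B')(a, L) = Mul(Add(L, -3), a) = Mul(Add(-3, L), a) = Mul(a, Add(-3, L)))
Pow(Add(Function('B')(314, -1567), 1216059), Rational(1, 2)) = Pow(Add(Mul(314, Add(-3, -1567)), 1216059), Rational(1, 2)) = Pow(Add(Mul(314, -1570), 1216059), Rational(1, 2)) = Pow(Add(-492980, 1216059), Rational(1, 2)) = Pow(723079, Rational(1, 2))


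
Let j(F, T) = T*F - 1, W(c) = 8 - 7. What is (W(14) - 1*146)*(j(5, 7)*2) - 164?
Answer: -10024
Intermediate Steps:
W(c) = 1
j(F, T) = -1 + F*T (j(F, T) = F*T - 1 = -1 + F*T)
(W(14) - 1*146)*(j(5, 7)*2) - 164 = (1 - 1*146)*((-1 + 5*7)*2) - 164 = (1 - 146)*((-1 + 35)*2) - 164 = -4930*2 - 164 = -145*68 - 164 = -9860 - 164 = -10024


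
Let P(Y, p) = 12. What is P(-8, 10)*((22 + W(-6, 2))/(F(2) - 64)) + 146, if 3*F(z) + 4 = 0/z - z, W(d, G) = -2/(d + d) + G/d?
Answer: 4687/33 ≈ 142.03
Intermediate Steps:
W(d, G) = -1/d + G/d (W(d, G) = -2*1/(2*d) + G/d = -1/d + G/d)
F(z) = -4/3 - z/3 (F(z) = -4/3 + (0/z - z)/3 = -4/3 + (0 - z)/3 = -4/3 + (-z)/3 = -4/3 - z/3)
P(-8, 10)*((22 + W(-6, 2))/(F(2) - 64)) + 146 = 12*((22 + (-1 + 2)/(-6))/((-4/3 - ⅓*2) - 64)) + 146 = 12*((22 - ⅙*1)/((-4/3 - ⅔) - 64)) + 146 = 12*((22 - ⅙)/(-2 - 64)) + 146 = 12*((131/6)/(-66)) + 146 = 12*((131/6)*(-1/66)) + 146 = 12*(-131/396) + 146 = -131/33 + 146 = 4687/33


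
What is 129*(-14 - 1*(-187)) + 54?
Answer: 22371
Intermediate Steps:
129*(-14 - 1*(-187)) + 54 = 129*(-14 + 187) + 54 = 129*173 + 54 = 22317 + 54 = 22371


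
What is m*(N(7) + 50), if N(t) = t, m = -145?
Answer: -8265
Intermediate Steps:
m*(N(7) + 50) = -145*(7 + 50) = -145*57 = -8265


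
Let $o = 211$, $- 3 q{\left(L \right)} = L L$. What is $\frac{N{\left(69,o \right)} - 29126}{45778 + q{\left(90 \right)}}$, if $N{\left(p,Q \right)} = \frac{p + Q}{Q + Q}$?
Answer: $- \frac{3072723}{4544729} \approx -0.67611$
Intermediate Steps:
$q{\left(L \right)} = - \frac{L^{2}}{3}$ ($q{\left(L \right)} = - \frac{L L}{3} = - \frac{L^{2}}{3}$)
$N{\left(p,Q \right)} = \frac{Q + p}{2 Q}$
$\frac{N{\left(69,o \right)} - 29126}{45778 + q{\left(90 \right)}} = \frac{\frac{211 + 69}{2 \cdot 211} - 29126}{45778 - \frac{90^{2}}{3}} = \frac{\frac{1}{2} \cdot \frac{1}{211} \cdot 280 - 29126}{45778 - 2700} = \frac{\frac{140}{211} - 29126}{45778 - 2700} = - \frac{6145446}{211 \cdot 43078} = \left(- \frac{6145446}{211}\right) \frac{1}{43078} = - \frac{3072723}{4544729}$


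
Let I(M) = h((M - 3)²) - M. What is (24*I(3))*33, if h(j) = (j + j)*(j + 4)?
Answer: -2376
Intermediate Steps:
h(j) = 2*j*(4 + j) (h(j) = (2*j)*(4 + j) = 2*j*(4 + j))
I(M) = -M + 2*(-3 + M)²*(4 + (-3 + M)²) (I(M) = 2*(M - 3)²*(4 + (M - 3)²) - M = 2*(-3 + M)²*(4 + (-3 + M)²) - M = -M + 2*(-3 + M)²*(4 + (-3 + M)²))
(24*I(3))*33 = (24*(-1*3 + 2*(-3 + 3)²*(4 + (-3 + 3)²)))*33 = (24*(-3 + 2*0²*(4 + 0²)))*33 = (24*(-3 + 2*0*(4 + 0)))*33 = (24*(-3 + 2*0*4))*33 = (24*(-3 + 0))*33 = (24*(-3))*33 = -72*33 = -2376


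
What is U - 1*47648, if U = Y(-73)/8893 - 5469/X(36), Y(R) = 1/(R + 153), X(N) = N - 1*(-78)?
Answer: -644723646821/13517360 ≈ -47696.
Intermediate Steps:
X(N) = 78 + N (X(N) = N + 78 = 78 + N)
Y(R) = 1/(153 + R)
U = -648477541/13517360 (U = 1/((153 - 73)*8893) - 5469/(78 + 36) = (1/8893)/80 - 5469/114 = (1/80)*(1/8893) - 5469*1/114 = 1/711440 - 1823/38 = -648477541/13517360 ≈ -47.974)
U - 1*47648 = -648477541/13517360 - 1*47648 = -648477541/13517360 - 47648 = -644723646821/13517360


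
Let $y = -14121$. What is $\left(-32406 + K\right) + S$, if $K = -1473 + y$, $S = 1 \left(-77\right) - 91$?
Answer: $-48168$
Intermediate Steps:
$S = -168$ ($S = -77 - 91 = -168$)
$K = -15594$ ($K = -1473 - 14121 = -15594$)
$\left(-32406 + K\right) + S = \left(-32406 - 15594\right) - 168 = -48000 - 168 = -48168$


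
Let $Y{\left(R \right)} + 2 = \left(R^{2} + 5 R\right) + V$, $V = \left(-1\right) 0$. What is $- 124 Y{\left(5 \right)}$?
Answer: $-5952$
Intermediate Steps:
$V = 0$
$Y{\left(R \right)} = -2 + R^{2} + 5 R$ ($Y{\left(R \right)} = -2 + \left(\left(R^{2} + 5 R\right) + 0\right) = -2 + \left(R^{2} + 5 R\right) = -2 + R^{2} + 5 R$)
$- 124 Y{\left(5 \right)} = - 124 \left(-2 + 5^{2} + 5 \cdot 5\right) = - 124 \left(-2 + 25 + 25\right) = \left(-124\right) 48 = -5952$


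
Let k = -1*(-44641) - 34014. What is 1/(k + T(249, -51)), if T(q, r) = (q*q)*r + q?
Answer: -1/3151175 ≈ -3.1734e-7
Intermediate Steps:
k = 10627 (k = 44641 - 34014 = 10627)
T(q, r) = q + r*q² (T(q, r) = q²*r + q = r*q² + q = q + r*q²)
1/(k + T(249, -51)) = 1/(10627 + 249*(1 + 249*(-51))) = 1/(10627 + 249*(1 - 12699)) = 1/(10627 + 249*(-12698)) = 1/(10627 - 3161802) = 1/(-3151175) = -1/3151175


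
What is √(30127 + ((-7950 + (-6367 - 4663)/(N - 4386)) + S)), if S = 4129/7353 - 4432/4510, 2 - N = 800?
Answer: √390245957349202459670/132648120 ≈ 148.93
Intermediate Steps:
N = -798 (N = 2 - 1*800 = 2 - 800 = -798)
S = -6983353/16581015 (S = 4129*(1/7353) - 4432*1/4510 = 4129/7353 - 2216/2255 = -6983353/16581015 ≈ -0.42117)
√(30127 + ((-7950 + (-6367 - 4663)/(N - 4386)) + S)) = √(30127 + ((-7950 + (-6367 - 4663)/(-798 - 4386)) - 6983353/16581015)) = √(30127 + ((-7950 - 11030/(-5184)) - 6983353/16581015)) = √(30127 + ((-7950 - 11030*(-1/5184)) - 6983353/16581015)) = √(30127 + ((-7950 + 5515/2592) - 6983353/16581015)) = √(30127 + (-20600885/2592 - 6983353/16581015)) = √(30127 - 37955742672139/4775332320) = √(105910694132501/4775332320) = √390245957349202459670/132648120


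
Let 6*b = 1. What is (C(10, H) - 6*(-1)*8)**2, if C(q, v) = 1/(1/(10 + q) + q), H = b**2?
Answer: 93470224/40401 ≈ 2313.6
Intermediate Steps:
b = 1/6 (b = (1/6)*1 = 1/6 ≈ 0.16667)
H = 1/36 (H = (1/6)**2 = 1/36 ≈ 0.027778)
C(q, v) = 1/(q + 1/(10 + q))
(C(10, H) - 6*(-1)*8)**2 = ((10 + 10)/(1 + 10**2 + 10*10) - 6*(-1)*8)**2 = (20/(1 + 100 + 100) + 6*8)**2 = (20/201 + 48)**2 = (9668/201)**2 = 93470224/40401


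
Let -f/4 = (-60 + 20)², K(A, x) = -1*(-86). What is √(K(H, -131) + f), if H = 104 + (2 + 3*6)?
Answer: I*√6314 ≈ 79.461*I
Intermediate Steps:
H = 124 (H = 104 + (2 + 18) = 104 + 20 = 124)
K(A, x) = 86
f = -6400 (f = -4*(-60 + 20)² = -4*(-40)² = -4*1600 = -6400)
√(K(H, -131) + f) = √(86 - 6400) = √(-6314) = I*√6314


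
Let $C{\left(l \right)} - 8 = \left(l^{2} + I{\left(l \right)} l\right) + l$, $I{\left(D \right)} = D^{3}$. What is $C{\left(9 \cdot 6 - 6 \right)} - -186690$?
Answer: $5497466$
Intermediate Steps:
$C{\left(l \right)} = 8 + l + l^{2} + l^{4}$ ($C{\left(l \right)} = 8 + \left(\left(l^{2} + l^{3} l\right) + l\right) = 8 + \left(\left(l^{2} + l^{4}\right) + l\right) = 8 + \left(l + l^{2} + l^{4}\right) = 8 + l + l^{2} + l^{4}$)
$C{\left(9 \cdot 6 - 6 \right)} - -186690 = \left(8 + \left(9 \cdot 6 - 6\right) + \left(9 \cdot 6 - 6\right)^{2} + \left(9 \cdot 6 - 6\right)^{4}\right) - -186690 = \left(8 + \left(54 - 6\right) + \left(54 - 6\right)^{2} + \left(54 - 6\right)^{4}\right) + 186690 = \left(8 + 48 + 48^{2} + 48^{4}\right) + 186690 = \left(8 + 48 + 2304 + 5308416\right) + 186690 = 5310776 + 186690 = 5497466$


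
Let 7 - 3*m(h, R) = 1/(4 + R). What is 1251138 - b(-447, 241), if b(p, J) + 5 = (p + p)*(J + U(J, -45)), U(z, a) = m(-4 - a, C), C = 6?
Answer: 7343266/5 ≈ 1.4687e+6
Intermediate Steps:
m(h, R) = 7/3 - 1/(3*(4 + R))
U(z, a) = 23/10 (U(z, a) = (27 + 7*6)/(3*(4 + 6)) = (⅓)*(27 + 42)/10 = (⅓)*(⅒)*69 = 23/10)
b(p, J) = -5 + 2*p*(23/10 + J) (b(p, J) = -5 + (p + p)*(J + 23/10) = -5 + (2*p)*(23/10 + J) = -5 + 2*p*(23/10 + J))
1251138 - b(-447, 241) = 1251138 - (-5 + (23/5)*(-447) + 2*241*(-447)) = 1251138 - (-5 - 10281/5 - 215454) = 1251138 - 1*(-1087576/5) = 1251138 + 1087576/5 = 7343266/5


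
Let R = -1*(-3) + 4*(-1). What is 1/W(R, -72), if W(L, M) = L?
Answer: -1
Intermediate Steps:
R = -1 (R = 3 - 4 = -1)
1/W(R, -72) = 1/(-1) = -1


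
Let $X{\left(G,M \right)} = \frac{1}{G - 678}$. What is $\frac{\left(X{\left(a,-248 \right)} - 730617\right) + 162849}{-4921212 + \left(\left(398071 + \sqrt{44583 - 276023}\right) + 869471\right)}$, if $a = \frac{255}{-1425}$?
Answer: $\frac{13364974705489377}{86005565392880518} + \frac{36579589031 i \sqrt{14465}}{215013913482201295} \approx 0.1554 + 2.0461 \cdot 10^{-5} i$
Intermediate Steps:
$a = - \frac{17}{95}$ ($a = 255 \left(- \frac{1}{1425}\right) = - \frac{17}{95} \approx -0.17895$)
$X{\left(G,M \right)} = \frac{1}{-678 + G}$
$\frac{\left(X{\left(a,-248 \right)} - 730617\right) + 162849}{-4921212 + \left(\left(398071 + \sqrt{44583 - 276023}\right) + 869471\right)} = \frac{\left(\frac{1}{-678 - \frac{17}{95}} - 730617\right) + 162849}{-4921212 + \left(\left(398071 + \sqrt{44583 - 276023}\right) + 869471\right)} = \frac{\left(\frac{1}{- \frac{64427}{95}} - 730617\right) + 162849}{-4921212 + \left(\left(398071 + \sqrt{-231440}\right) + 869471\right)} = \frac{\left(- \frac{95}{64427} - 730617\right) + 162849}{-4921212 + \left(\left(398071 + 4 i \sqrt{14465}\right) + 869471\right)} = \frac{- \frac{47071461554}{64427} + 162849}{-4921212 + \left(1267542 + 4 i \sqrt{14465}\right)} = - \frac{36579589031}{64427 \left(-3653670 + 4 i \sqrt{14465}\right)}$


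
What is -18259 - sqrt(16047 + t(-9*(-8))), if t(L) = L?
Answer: -18259 - 9*sqrt(199) ≈ -18386.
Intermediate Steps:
-18259 - sqrt(16047 + t(-9*(-8))) = -18259 - sqrt(16047 - 9*(-8)) = -18259 - sqrt(16047 + 72) = -18259 - sqrt(16119) = -18259 - 9*sqrt(199)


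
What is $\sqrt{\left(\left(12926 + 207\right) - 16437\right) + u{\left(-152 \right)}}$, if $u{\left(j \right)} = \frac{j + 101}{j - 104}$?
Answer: $\frac{i \sqrt{845773}}{16} \approx 57.479 i$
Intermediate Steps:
$u{\left(j \right)} = \frac{101 + j}{-104 + j}$
$\sqrt{\left(\left(12926 + 207\right) - 16437\right) + u{\left(-152 \right)}} = \sqrt{\left(\left(12926 + 207\right) - 16437\right) + \frac{101 - 152}{-104 - 152}} = \sqrt{\left(13133 - 16437\right) + \frac{1}{-256} \left(-51\right)} = \sqrt{-3304 - - \frac{51}{256}} = \sqrt{-3304 + \frac{51}{256}} = \sqrt{- \frac{845773}{256}} = \frac{i \sqrt{845773}}{16}$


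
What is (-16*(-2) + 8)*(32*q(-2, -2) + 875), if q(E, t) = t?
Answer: 32440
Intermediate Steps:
(-16*(-2) + 8)*(32*q(-2, -2) + 875) = (-16*(-2) + 8)*(32*(-2) + 875) = (32 + 8)*(-64 + 875) = 40*811 = 32440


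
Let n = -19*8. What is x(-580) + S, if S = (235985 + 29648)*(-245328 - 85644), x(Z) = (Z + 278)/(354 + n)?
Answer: -8879625613027/101 ≈ -8.7917e+10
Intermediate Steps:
n = -152
x(Z) = 139/101 + Z/202 (x(Z) = (Z + 278)/(354 - 152) = (278 + Z)/202 = (278 + Z)*(1/202) = 139/101 + Z/202)
S = -87917085276 (S = 265633*(-330972) = -87917085276)
x(-580) + S = (139/101 + (1/202)*(-580)) - 87917085276 = (139/101 - 290/101) - 87917085276 = -151/101 - 87917085276 = -8879625613027/101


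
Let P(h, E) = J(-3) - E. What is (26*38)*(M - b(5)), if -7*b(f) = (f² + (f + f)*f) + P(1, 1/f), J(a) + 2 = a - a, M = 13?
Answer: 115596/5 ≈ 23119.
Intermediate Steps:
J(a) = -2 (J(a) = -2 + (a - a) = -2 + 0 = -2)
P(h, E) = -2 - E
b(f) = 2/7 - 3*f²/7 + 1/(7*f) (b(f) = -((f² + (f + f)*f) + (-2 - 1/f))/7 = -((f² + (2*f)*f) + (-2 - 1/f))/7 = -((f² + 2*f²) + (-2 - 1/f))/7 = -(3*f² + (-2 - 1/f))/7 = -(-2 - 1/f + 3*f²)/7 = 2/7 - 3*f²/7 + 1/(7*f))
(26*38)*(M - b(5)) = (26*38)*(13 - (1 - 3*5³ + 2*5)/(7*5)) = 988*(13 - (1 - 3*125 + 10)/(7*5)) = 988*(13 - (1 - 375 + 10)/(7*5)) = 988*(13 - (-364)/(7*5)) = 988*(13 - 1*(-52/5)) = 988*(13 + 52/5) = 988*(117/5) = 115596/5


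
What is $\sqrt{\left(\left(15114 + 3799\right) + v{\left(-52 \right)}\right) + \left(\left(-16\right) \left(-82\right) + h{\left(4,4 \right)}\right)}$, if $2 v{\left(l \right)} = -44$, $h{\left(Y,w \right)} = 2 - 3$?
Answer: $\sqrt{20202} \approx 142.13$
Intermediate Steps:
$h{\left(Y,w \right)} = -1$ ($h{\left(Y,w \right)} = 2 - 3 = -1$)
$v{\left(l \right)} = -22$ ($v{\left(l \right)} = \frac{1}{2} \left(-44\right) = -22$)
$\sqrt{\left(\left(15114 + 3799\right) + v{\left(-52 \right)}\right) + \left(\left(-16\right) \left(-82\right) + h{\left(4,4 \right)}\right)} = \sqrt{\left(\left(15114 + 3799\right) - 22\right) - -1311} = \sqrt{\left(18913 - 22\right) + \left(1312 - 1\right)} = \sqrt{18891 + 1311} = \sqrt{20202}$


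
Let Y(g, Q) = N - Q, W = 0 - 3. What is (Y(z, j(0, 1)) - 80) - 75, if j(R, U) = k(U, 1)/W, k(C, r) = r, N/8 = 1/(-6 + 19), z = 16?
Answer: -6008/39 ≈ -154.05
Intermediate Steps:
N = 8/13 (N = 8/(-6 + 19) = 8/13 ≈ 0.61539)
W = -3
j(R, U) = -⅓ (j(R, U) = 1/(-3) = 1*(-⅓) = -⅓)
Y(g, Q) = 8/13 - Q
(Y(z, j(0, 1)) - 80) - 75 = ((8/13 - 1*(-⅓)) - 80) - 75 = ((8/13 + ⅓) - 80) - 75 = (37/39 - 80) - 75 = -3083/39 - 75 = -6008/39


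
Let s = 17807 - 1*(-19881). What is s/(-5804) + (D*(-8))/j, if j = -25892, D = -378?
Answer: -62085562/9392323 ≈ -6.6102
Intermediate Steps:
s = 37688 (s = 17807 + 19881 = 37688)
s/(-5804) + (D*(-8))/j = 37688/(-5804) - 378*(-8)/(-25892) = 37688*(-1/5804) + 3024*(-1/25892) = -9422/1451 - 756/6473 = -62085562/9392323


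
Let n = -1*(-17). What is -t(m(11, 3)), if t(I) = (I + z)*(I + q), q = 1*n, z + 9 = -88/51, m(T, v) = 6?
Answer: 5543/51 ≈ 108.69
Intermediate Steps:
n = 17
z = -547/51 (z = -9 - 88/51 = -547/51 ≈ -10.725)
q = 17 (q = 1*17 = 17)
t(I) = (17 + I)*(-547/51 + I) (t(I) = (I - 547/51)*(I + 17) = (-547/51 + I)*(17 + I) = (17 + I)*(-547/51 + I))
-t(m(11, 3)) = -(-547/3 + 6² + (320/51)*6) = -(-547/3 + 36 + 640/17) = -1*(-5543/51) = 5543/51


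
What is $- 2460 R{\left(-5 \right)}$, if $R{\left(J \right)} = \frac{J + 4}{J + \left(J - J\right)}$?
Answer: $-492$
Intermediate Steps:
$R{\left(J \right)} = \frac{4 + J}{J}$ ($R{\left(J \right)} = \frac{4 + J}{J + 0} = \frac{4 + J}{J}$)
$- 2460 R{\left(-5 \right)} = - 2460 \frac{4 - 5}{-5} = - 2460 \left(\left(- \frac{1}{5}\right) \left(-1\right)\right) = \left(-2460\right) \frac{1}{5} = -492$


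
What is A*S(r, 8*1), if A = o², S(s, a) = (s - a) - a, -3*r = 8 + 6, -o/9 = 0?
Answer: 0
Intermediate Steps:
o = 0 (o = -9*0 = 0)
r = -14/3 (r = -(8 + 6)/3 = -⅓*14 = -14/3 ≈ -4.6667)
S(s, a) = s - 2*a
A = 0 (A = 0² = 0)
A*S(r, 8*1) = 0*(-14/3 - 16) = 0*(-62/3) = 0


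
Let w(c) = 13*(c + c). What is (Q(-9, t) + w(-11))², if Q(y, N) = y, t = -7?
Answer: 87025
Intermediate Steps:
w(c) = 26*c (w(c) = 13*(2*c) = 26*c)
(Q(-9, t) + w(-11))² = (-9 + 26*(-11))² = (-9 - 286)² = (-295)² = 87025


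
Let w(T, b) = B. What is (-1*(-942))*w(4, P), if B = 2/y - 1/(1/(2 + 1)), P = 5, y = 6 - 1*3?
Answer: -2198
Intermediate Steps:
y = 3 (y = 6 - 3 = 3)
B = -7/3 (B = 2/3 - 1/(1/(2 + 1)) = 2*(⅓) - 1/(1/3) = ⅔ - 1/⅓ = ⅔ - 1*3 = ⅔ - 3 = -7/3 ≈ -2.3333)
w(T, b) = -7/3
(-1*(-942))*w(4, P) = -1*(-942)*(-7/3) = 942*(-7/3) = -2198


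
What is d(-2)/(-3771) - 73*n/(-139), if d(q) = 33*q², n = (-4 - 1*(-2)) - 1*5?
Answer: -648443/174723 ≈ -3.7113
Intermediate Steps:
n = -7 (n = (-4 + 2) - 5 = -2 - 5 = -7)
d(-2)/(-3771) - 73*n/(-139) = (33*(-2)²)/(-3771) - 73*(-7)/(-139) = (33*4)*(-1/3771) + 511*(-1/139) = 132*(-1/3771) - 511/139 = -44/1257 - 511/139 = -648443/174723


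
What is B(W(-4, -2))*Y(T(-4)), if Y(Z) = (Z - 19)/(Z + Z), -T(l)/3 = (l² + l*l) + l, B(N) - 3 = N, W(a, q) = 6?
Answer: 309/56 ≈ 5.5179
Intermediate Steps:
B(N) = 3 + N
T(l) = -6*l² - 3*l (T(l) = -3*((l² + l*l) + l) = -3*((l² + l²) + l) = -3*(2*l² + l) = -3*(l + 2*l²) = -6*l² - 3*l)
Y(Z) = (-19 + Z)/(2*Z) (Y(Z) = (-19 + Z)/((2*Z)) = (-19 + Z)*(1/(2*Z)) = (-19 + Z)/(2*Z))
B(W(-4, -2))*Y(T(-4)) = (3 + 6)*((-19 - 3*(-4)*(1 + 2*(-4)))/(2*((-3*(-4)*(1 + 2*(-4)))))) = 9*((-19 - 3*(-4)*(1 - 8))/(2*((-3*(-4)*(1 - 8))))) = 9*((-19 - 3*(-4)*(-7))/(2*((-3*(-4)*(-7))))) = 9*((½)*(-19 - 84)/(-84)) = 9*((½)*(-1/84)*(-103)) = 9*(103/168) = 309/56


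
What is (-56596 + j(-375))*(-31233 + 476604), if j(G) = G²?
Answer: 37424079759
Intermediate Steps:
(-56596 + j(-375))*(-31233 + 476604) = (-56596 + (-375)²)*(-31233 + 476604) = (-56596 + 140625)*445371 = 84029*445371 = 37424079759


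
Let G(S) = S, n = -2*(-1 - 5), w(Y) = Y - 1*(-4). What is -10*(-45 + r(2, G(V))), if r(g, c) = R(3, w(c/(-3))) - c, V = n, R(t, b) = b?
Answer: 570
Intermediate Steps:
w(Y) = 4 + Y (w(Y) = Y + 4 = 4 + Y)
n = 12 (n = -2*(-6) = 12)
V = 12
r(g, c) = 4 - 4*c/3 (r(g, c) = (4 + c/(-3)) - c = (4 + c*(-⅓)) - c = (4 - c/3) - c = 4 - 4*c/3)
-10*(-45 + r(2, G(V))) = -10*(-45 + (4 - 4/3*12)) = -10*(-45 + (4 - 16)) = -10*(-45 - 12) = -10*(-57) = 570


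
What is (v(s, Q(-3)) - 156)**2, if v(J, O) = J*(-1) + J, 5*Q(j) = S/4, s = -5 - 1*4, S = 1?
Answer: 24336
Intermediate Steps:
s = -9 (s = -5 - 4 = -9)
Q(j) = 1/20 (Q(j) = (1/4)/5 = (1*(1/4))/5 = (1/5)*(1/4) = 1/20)
v(J, O) = 0 (v(J, O) = -J + J = 0)
(v(s, Q(-3)) - 156)**2 = (0 - 156)**2 = (-156)**2 = 24336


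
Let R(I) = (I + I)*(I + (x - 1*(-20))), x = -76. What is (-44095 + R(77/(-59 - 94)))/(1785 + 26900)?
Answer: -206177705/134297433 ≈ -1.5352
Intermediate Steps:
R(I) = 2*I*(-56 + I) (R(I) = (I + I)*(I + (-76 - 1*(-20))) = (2*I)*(I + (-76 + 20)) = (2*I)*(I - 56) = (2*I)*(-56 + I) = 2*I*(-56 + I))
(-44095 + R(77/(-59 - 94)))/(1785 + 26900) = (-44095 + 2*(77/(-59 - 94))*(-56 + 77/(-59 - 94)))/(1785 + 26900) = (-44095 + 2*(77/(-153))*(-56 + 77/(-153)))/28685 = (-44095 + 2*(77*(-1/153))*(-56 + 77*(-1/153)))*(1/28685) = (-44095 + 2*(-77/153)*(-56 - 77/153))*(1/28685) = (-44095 + 2*(-77/153)*(-8645/153))*(1/28685) = (-44095 + 1331330/23409)*(1/28685) = -1030888525/23409*1/28685 = -206177705/134297433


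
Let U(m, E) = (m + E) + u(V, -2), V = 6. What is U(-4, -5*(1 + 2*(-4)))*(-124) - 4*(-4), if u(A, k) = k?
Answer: -3580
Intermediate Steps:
U(m, E) = -2 + E + m (U(m, E) = (m + E) - 2 = (E + m) - 2 = -2 + E + m)
U(-4, -5*(1 + 2*(-4)))*(-124) - 4*(-4) = (-2 - 5*(1 + 2*(-4)) - 4)*(-124) - 4*(-4) = (-2 - 5*(1 - 8) - 4)*(-124) + 16 = (-2 - 5*(-7) - 4)*(-124) + 16 = (-2 + 35 - 4)*(-124) + 16 = 29*(-124) + 16 = -3596 + 16 = -3580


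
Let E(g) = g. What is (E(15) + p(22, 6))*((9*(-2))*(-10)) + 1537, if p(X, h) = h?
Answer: 5317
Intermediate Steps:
(E(15) + p(22, 6))*((9*(-2))*(-10)) + 1537 = (15 + 6)*((9*(-2))*(-10)) + 1537 = 21*(-18*(-10)) + 1537 = 21*180 + 1537 = 3780 + 1537 = 5317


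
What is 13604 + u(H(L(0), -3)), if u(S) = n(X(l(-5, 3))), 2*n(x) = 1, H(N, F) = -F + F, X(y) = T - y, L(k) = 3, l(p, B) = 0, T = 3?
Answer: 27209/2 ≈ 13605.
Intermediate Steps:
X(y) = 3 - y
H(N, F) = 0
n(x) = ½ (n(x) = (½)*1 = ½)
u(S) = ½
13604 + u(H(L(0), -3)) = 13604 + ½ = 27209/2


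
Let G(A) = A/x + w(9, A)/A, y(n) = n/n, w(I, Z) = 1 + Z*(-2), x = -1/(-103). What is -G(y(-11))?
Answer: -102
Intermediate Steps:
x = 1/103 (x = -1*(-1/103) = 1/103 ≈ 0.0097087)
w(I, Z) = 1 - 2*Z
y(n) = 1
G(A) = 103*A + (1 - 2*A)/A (G(A) = A/(1/103) + (1 - 2*A)/A = A*103 + (1 - 2*A)/A = 103*A + (1 - 2*A)/A)
-G(y(-11)) = -(-2 + 1/1 + 103*1) = -(-2 + 1 + 103) = -1*102 = -102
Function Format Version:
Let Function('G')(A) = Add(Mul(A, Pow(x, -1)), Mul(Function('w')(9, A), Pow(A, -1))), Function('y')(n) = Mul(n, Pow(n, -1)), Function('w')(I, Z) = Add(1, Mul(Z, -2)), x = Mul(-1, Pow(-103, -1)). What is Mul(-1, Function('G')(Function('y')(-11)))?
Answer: -102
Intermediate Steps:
x = Rational(1, 103) (x = Mul(-1, Rational(-1, 103)) = Rational(1, 103) ≈ 0.0097087)
Function('w')(I, Z) = Add(1, Mul(-2, Z))
Function('y')(n) = 1
Function('G')(A) = Add(Mul(103, A), Mul(Pow(A, -1), Add(1, Mul(-2, A)))) (Function('G')(A) = Add(Mul(A, Pow(Rational(1, 103), -1)), Mul(Add(1, Mul(-2, A)), Pow(A, -1))) = Add(Mul(A, 103), Mul(Pow(A, -1), Add(1, Mul(-2, A)))) = Add(Mul(103, A), Mul(Pow(A, -1), Add(1, Mul(-2, A)))))
Mul(-1, Function('G')(Function('y')(-11))) = Mul(-1, Add(-2, Pow(1, -1), Mul(103, 1))) = Mul(-1, Add(-2, 1, 103)) = Mul(-1, 102) = -102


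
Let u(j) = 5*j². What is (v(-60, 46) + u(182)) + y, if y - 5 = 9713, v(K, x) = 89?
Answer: 175427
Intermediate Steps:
y = 9718 (y = 5 + 9713 = 9718)
(v(-60, 46) + u(182)) + y = (89 + 5*182²) + 9718 = (89 + 5*33124) + 9718 = (89 + 165620) + 9718 = 165709 + 9718 = 175427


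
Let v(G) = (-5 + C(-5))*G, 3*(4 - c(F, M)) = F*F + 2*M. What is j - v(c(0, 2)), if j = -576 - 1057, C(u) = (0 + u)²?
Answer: -5059/3 ≈ -1686.3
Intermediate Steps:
C(u) = u²
j = -1633
c(F, M) = 4 - 2*M/3 - F²/3 (c(F, M) = 4 - (F*F + 2*M)/3 = 4 - (F² + 2*M)/3 = 4 + (-2*M/3 - F²/3) = 4 - 2*M/3 - F²/3)
v(G) = 20*G (v(G) = (-5 + (-5)²)*G = (-5 + 25)*G = 20*G)
j - v(c(0, 2)) = -1633 - 20*(4 - ⅔*2 - ⅓*0²) = -1633 - 20*(4 - 4/3 - ⅓*0) = -1633 - 20*(4 - 4/3 + 0) = -1633 - 20*8/3 = -1633 - 1*160/3 = -1633 - 160/3 = -5059/3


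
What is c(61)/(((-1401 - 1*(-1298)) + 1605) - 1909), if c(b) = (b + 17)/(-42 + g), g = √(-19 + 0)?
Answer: 3276/725681 + 78*I*√19/725681 ≈ 0.0045144 + 0.00046852*I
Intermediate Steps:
g = I*√19 (g = √(-19) = I*√19 ≈ 4.3589*I)
c(b) = (17 + b)/(-42 + I*√19) (c(b) = (b + 17)/(-42 + I*√19) = (17 + b)/(-42 + I*√19))
c(61)/(((-1401 - 1*(-1298)) + 1605) - 1909) = (-(17 + 61)/(42 - I*√19))/(((-1401 - 1*(-1298)) + 1605) - 1909) = (-1*78/(42 - I*√19))/(((-1401 + 1298) + 1605) - 1909) = (-78/(42 - I*√19))/((-103 + 1605) - 1909) = (-78/(42 - I*√19))/(1502 - 1909) = -78/(42 - I*√19)/(-407) = -78/(42 - I*√19)*(-1/407) = 78/(407*(42 - I*√19))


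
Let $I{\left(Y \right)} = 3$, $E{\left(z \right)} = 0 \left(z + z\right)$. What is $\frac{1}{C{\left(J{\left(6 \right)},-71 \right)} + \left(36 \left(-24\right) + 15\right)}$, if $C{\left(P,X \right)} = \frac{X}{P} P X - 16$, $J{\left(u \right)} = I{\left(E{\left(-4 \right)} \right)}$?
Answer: $\frac{1}{4176} \approx 0.00023946$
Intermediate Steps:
$E{\left(z \right)} = 0$ ($E{\left(z \right)} = 0 \cdot 2 z = 0$)
$J{\left(u \right)} = 3$
$C{\left(P,X \right)} = -16 + X^{2}$ ($C{\left(P,X \right)} = X X - 16 = X^{2} - 16 = -16 + X^{2}$)
$\frac{1}{C{\left(J{\left(6 \right)},-71 \right)} + \left(36 \left(-24\right) + 15\right)} = \frac{1}{\left(-16 + \left(-71\right)^{2}\right) + \left(36 \left(-24\right) + 15\right)} = \frac{1}{\left(-16 + 5041\right) + \left(-864 + 15\right)} = \frac{1}{5025 - 849} = \frac{1}{4176}$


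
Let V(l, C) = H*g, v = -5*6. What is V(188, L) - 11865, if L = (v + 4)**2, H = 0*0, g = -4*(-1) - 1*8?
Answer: -11865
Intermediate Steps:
g = -4 (g = 4 - 8 = -4)
H = 0
v = -30
L = 676 (L = (-30 + 4)**2 = (-26)**2 = 676)
V(l, C) = 0 (V(l, C) = 0*(-4) = 0)
V(188, L) - 11865 = 0 - 11865 = -11865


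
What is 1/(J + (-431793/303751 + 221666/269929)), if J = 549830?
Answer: 81991203679/45081174296641039 ≈ 1.8187e-6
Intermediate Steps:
1/(J + (-431793/303751 + 221666/269929)) = 1/(549830 + (-431793/303751 + 221666/269929)) = 1/(549830 - 49222183531/81991203679) = 1/(45081174296641039/81991203679) = 81991203679/45081174296641039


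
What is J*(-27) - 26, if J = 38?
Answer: -1052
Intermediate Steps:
J*(-27) - 26 = 38*(-27) - 26 = -1026 - 26 = -1052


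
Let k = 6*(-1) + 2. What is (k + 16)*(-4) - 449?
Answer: -497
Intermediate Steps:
k = -4 (k = -6 + 2 = -4)
(k + 16)*(-4) - 449 = (-4 + 16)*(-4) - 449 = 12*(-4) - 449 = -48 - 449 = -497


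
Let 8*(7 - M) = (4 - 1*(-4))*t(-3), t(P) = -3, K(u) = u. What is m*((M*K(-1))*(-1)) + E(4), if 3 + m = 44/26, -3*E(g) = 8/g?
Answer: -536/39 ≈ -13.744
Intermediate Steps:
E(g) = -8/(3*g)
M = 10 (M = 7 - (4 - 1*(-4))*(-3)/8 = 7 - (4 + 4)*(-3)/8 = 7 - (-3) = 7 - ⅛*(-24) = 7 + 3 = 10)
m = -17/13 (m = -3 + 44/26 = -3 + 44*(1/26) = -3 + 22/13 = -17/13 ≈ -1.3077)
m*((M*K(-1))*(-1)) + E(4) = -17*10*(-1)*(-1)/13 - 8/3/4 = -(-170)*(-1)/13 - 8/3*¼ = -17/13*10 - ⅔ = -170/13 - ⅔ = -536/39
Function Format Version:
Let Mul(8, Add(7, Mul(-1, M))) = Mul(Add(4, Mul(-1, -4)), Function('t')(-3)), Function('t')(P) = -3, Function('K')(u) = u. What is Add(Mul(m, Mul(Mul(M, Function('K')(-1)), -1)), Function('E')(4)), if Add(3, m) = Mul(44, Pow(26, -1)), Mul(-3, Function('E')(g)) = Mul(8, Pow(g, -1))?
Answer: Rational(-536, 39) ≈ -13.744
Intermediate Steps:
Function('E')(g) = Mul(Rational(-8, 3), Pow(g, -1)) (Function('E')(g) = Mul(Rational(-1, 3), Mul(8, Pow(g, -1))) = Mul(Rational(-8, 3), Pow(g, -1)))
M = 10 (M = Add(7, Mul(Rational(-1, 8), Mul(Add(4, Mul(-1, -4)), -3))) = Add(7, Mul(Rational(-1, 8), Mul(Add(4, 4), -3))) = Add(7, Mul(Rational(-1, 8), Mul(8, -3))) = Add(7, Mul(Rational(-1, 8), -24)) = Add(7, 3) = 10)
m = Rational(-17, 13) (m = Add(-3, Mul(44, Pow(26, -1))) = Add(-3, Mul(44, Rational(1, 26))) = Add(-3, Rational(22, 13)) = Rational(-17, 13) ≈ -1.3077)
Add(Mul(m, Mul(Mul(M, Function('K')(-1)), -1)), Function('E')(4)) = Add(Mul(Rational(-17, 13), Mul(Mul(10, -1), -1)), Mul(Rational(-8, 3), Pow(4, -1))) = Add(Mul(Rational(-17, 13), Mul(-10, -1)), Mul(Rational(-8, 3), Rational(1, 4))) = Add(Mul(Rational(-17, 13), 10), Rational(-2, 3)) = Add(Rational(-170, 13), Rational(-2, 3)) = Rational(-536, 39)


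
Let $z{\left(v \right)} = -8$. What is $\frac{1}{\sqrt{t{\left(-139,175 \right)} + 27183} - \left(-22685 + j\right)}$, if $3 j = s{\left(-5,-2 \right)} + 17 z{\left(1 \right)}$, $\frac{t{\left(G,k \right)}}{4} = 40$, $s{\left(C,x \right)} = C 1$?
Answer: $\frac{22732}{516716481} - \frac{\sqrt{27343}}{516716481} \approx 4.3673 \cdot 10^{-5}$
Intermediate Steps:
$s{\left(C,x \right)} = C$
$t{\left(G,k \right)} = 160$ ($t{\left(G,k \right)} = 4 \cdot 40 = 160$)
$j = -47$ ($j = \frac{-5 + 17 \left(-8\right)}{3} = \frac{-5 - 136}{3} = \frac{1}{3} \left(-141\right) = -47$)
$\frac{1}{\sqrt{t{\left(-139,175 \right)} + 27183} - \left(-22685 + j\right)} = \frac{1}{\sqrt{160 + 27183} + \left(22685 - -47\right)} = \frac{1}{\sqrt{27343} + \left(22685 + 47\right)} = \frac{1}{\sqrt{27343} + 22732} = \frac{1}{22732 + \sqrt{27343}}$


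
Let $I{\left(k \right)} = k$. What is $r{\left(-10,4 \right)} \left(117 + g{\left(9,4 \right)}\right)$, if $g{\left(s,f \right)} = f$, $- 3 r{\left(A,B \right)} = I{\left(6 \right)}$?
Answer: $-242$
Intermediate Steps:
$r{\left(A,B \right)} = -2$ ($r{\left(A,B \right)} = \left(- \frac{1}{3}\right) 6 = -2$)
$r{\left(-10,4 \right)} \left(117 + g{\left(9,4 \right)}\right) = - 2 \left(117 + 4\right) = \left(-2\right) 121 = -242$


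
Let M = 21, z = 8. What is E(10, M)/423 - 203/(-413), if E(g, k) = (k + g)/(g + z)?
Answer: 222635/449226 ≈ 0.49560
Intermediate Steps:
E(g, k) = (g + k)/(8 + g) (E(g, k) = (k + g)/(g + 8) = (g + k)/(8 + g))
E(10, M)/423 - 203/(-413) = ((10 + 21)/(8 + 10))/423 - 203/(-413) = (31/18)*(1/423) - 203*(-1/413) = ((1/18)*31)*(1/423) + 29/59 = (31/18)*(1/423) + 29/59 = 31/7614 + 29/59 = 222635/449226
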